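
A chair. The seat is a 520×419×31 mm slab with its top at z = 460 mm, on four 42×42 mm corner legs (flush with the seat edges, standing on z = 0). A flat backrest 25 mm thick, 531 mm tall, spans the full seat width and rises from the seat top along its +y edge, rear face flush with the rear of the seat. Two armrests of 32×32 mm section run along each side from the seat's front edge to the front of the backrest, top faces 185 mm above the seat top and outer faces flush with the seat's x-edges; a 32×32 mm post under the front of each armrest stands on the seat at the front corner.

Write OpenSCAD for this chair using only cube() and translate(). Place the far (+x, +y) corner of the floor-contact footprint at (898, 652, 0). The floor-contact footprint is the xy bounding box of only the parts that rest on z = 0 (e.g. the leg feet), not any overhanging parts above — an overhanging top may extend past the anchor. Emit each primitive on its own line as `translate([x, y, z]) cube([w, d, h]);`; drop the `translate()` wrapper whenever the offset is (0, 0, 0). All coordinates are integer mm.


translate([378, 233, 429]) cube([520, 419, 31]);
translate([378, 233, 0]) cube([42, 42, 429]);
translate([856, 233, 0]) cube([42, 42, 429]);
translate([378, 610, 0]) cube([42, 42, 429]);
translate([856, 610, 0]) cube([42, 42, 429]);
translate([378, 627, 460]) cube([520, 25, 531]);
translate([378, 233, 613]) cube([32, 394, 32]);
translate([866, 233, 613]) cube([32, 394, 32]);
translate([378, 233, 460]) cube([32, 32, 153]);
translate([866, 233, 460]) cube([32, 32, 153]);


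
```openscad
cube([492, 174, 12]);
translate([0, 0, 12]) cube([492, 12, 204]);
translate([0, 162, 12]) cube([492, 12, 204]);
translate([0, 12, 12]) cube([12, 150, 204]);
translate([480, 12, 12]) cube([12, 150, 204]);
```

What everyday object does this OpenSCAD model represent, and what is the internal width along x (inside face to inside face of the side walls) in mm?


An open box. The internal width is 468 mm.

A 492×174 base slab with four walls standing on it — an open box. The base is 492 mm wide and the walls are 12 mm thick, so the internal width is 492 − 2 × 12 = 468 mm.


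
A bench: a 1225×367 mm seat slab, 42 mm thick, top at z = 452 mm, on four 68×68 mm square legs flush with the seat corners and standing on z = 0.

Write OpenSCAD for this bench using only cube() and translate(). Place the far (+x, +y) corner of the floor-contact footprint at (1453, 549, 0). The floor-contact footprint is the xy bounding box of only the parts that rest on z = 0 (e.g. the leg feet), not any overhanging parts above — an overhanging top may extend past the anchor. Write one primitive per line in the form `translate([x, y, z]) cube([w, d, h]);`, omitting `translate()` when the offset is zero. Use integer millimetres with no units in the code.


translate([228, 182, 410]) cube([1225, 367, 42]);
translate([228, 182, 0]) cube([68, 68, 410]);
translate([228, 481, 0]) cube([68, 68, 410]);
translate([1385, 182, 0]) cube([68, 68, 410]);
translate([1385, 481, 0]) cube([68, 68, 410]);


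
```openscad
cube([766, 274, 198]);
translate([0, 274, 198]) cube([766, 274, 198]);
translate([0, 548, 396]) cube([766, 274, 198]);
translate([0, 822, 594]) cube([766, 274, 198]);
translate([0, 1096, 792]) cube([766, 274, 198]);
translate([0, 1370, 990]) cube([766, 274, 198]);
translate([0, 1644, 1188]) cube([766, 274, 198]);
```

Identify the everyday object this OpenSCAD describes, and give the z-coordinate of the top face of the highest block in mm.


A staircase. The total rise is 1386 mm.

7 identical blocks, each offset up and back from the previous — a staircase. Each step is 198 mm tall and there are 7 of them, so the total rise is 7 × 198 = 1386 mm.


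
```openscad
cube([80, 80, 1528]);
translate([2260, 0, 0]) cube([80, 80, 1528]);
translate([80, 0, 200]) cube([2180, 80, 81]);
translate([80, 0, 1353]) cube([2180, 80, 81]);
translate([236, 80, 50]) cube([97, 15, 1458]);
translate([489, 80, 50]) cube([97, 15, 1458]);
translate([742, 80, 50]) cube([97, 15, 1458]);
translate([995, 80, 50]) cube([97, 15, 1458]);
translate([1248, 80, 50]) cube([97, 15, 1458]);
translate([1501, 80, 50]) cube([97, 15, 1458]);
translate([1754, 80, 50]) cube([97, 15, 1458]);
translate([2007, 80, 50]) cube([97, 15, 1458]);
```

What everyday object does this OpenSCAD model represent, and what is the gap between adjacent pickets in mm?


A fence section. The picket gap is 156 mm.

Two posts, two rails, 8 pickets — a fence section. Span 2180 mm holds 8 pickets of 97 mm with 9 equal gaps: ⌊(2180 − 8·97) / 9⌋ = 156 mm.


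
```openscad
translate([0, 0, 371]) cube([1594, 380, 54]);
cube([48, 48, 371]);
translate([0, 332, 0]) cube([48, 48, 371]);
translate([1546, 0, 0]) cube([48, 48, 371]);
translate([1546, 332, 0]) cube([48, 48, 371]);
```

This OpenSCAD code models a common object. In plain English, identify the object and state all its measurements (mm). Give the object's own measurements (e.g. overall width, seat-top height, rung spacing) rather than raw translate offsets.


A long wooden bench with a 1594 mm (x) × 380 mm (y) seat, 54 mm thick, its top surface 425 mm above the floor. Four 48 mm square legs at the seat corners, flush with the edges, run from z = 0 to the seat underside.


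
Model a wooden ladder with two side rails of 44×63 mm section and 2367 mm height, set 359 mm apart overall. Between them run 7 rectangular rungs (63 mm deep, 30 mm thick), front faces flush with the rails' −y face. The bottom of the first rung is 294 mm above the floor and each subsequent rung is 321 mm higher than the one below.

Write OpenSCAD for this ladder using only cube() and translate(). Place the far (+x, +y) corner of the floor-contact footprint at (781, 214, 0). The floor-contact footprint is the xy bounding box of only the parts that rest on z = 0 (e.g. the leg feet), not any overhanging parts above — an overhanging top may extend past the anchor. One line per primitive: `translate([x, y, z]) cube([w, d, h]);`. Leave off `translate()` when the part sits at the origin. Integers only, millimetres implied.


translate([422, 151, 0]) cube([44, 63, 2367]);
translate([737, 151, 0]) cube([44, 63, 2367]);
translate([466, 151, 294]) cube([271, 63, 30]);
translate([466, 151, 615]) cube([271, 63, 30]);
translate([466, 151, 936]) cube([271, 63, 30]);
translate([466, 151, 1257]) cube([271, 63, 30]);
translate([466, 151, 1578]) cube([271, 63, 30]);
translate([466, 151, 1899]) cube([271, 63, 30]);
translate([466, 151, 2220]) cube([271, 63, 30]);


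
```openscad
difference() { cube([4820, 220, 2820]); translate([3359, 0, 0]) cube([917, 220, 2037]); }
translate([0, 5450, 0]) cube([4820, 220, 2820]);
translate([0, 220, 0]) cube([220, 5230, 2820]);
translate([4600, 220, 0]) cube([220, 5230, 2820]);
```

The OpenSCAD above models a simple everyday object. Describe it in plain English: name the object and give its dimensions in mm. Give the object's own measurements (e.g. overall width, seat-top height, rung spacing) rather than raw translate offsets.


A single room: four walls, each 2820 mm tall and 220 mm thick, enclosing an outside footprint 4820×5670 mm (x × y), no floor or roof. The front and back walls (−y and +y sides) run the full x-width; the side walls fit between their inner faces. A door opening 917 mm wide and 2037 mm tall is cut through the front wall from the floor up, its −x edge 3359 mm from the wall's −x end.


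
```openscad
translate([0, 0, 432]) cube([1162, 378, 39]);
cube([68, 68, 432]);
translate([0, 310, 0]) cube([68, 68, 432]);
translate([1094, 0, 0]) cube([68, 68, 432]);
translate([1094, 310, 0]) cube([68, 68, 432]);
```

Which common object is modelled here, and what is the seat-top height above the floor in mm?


A bench. The seat-top height is 471 mm.

A long slab on four corner posts — a bench. The slab sits at z = 432 with thickness 39, so the top is 432 + 39 = 471 mm.


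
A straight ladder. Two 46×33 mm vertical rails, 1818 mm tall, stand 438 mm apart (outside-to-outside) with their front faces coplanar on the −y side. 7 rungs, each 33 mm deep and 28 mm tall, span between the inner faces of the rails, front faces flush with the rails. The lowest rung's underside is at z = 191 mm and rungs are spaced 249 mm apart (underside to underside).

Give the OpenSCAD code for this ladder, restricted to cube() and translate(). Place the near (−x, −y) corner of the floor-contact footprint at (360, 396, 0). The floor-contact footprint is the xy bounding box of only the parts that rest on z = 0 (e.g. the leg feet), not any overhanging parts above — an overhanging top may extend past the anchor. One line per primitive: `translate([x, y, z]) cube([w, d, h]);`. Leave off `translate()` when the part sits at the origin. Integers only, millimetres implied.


translate([360, 396, 0]) cube([46, 33, 1818]);
translate([752, 396, 0]) cube([46, 33, 1818]);
translate([406, 396, 191]) cube([346, 33, 28]);
translate([406, 396, 440]) cube([346, 33, 28]);
translate([406, 396, 689]) cube([346, 33, 28]);
translate([406, 396, 938]) cube([346, 33, 28]);
translate([406, 396, 1187]) cube([346, 33, 28]);
translate([406, 396, 1436]) cube([346, 33, 28]);
translate([406, 396, 1685]) cube([346, 33, 28]);


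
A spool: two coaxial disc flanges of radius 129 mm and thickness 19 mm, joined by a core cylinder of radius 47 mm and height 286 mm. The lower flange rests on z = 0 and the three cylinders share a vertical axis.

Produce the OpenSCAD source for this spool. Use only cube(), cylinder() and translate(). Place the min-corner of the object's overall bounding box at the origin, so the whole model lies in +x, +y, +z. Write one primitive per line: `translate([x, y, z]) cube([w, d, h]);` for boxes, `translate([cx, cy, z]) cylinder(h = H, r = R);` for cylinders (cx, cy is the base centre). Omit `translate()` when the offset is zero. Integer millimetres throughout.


translate([129, 129, 0]) cylinder(h = 19, r = 129);
translate([129, 129, 19]) cylinder(h = 286, r = 47);
translate([129, 129, 305]) cylinder(h = 19, r = 129);


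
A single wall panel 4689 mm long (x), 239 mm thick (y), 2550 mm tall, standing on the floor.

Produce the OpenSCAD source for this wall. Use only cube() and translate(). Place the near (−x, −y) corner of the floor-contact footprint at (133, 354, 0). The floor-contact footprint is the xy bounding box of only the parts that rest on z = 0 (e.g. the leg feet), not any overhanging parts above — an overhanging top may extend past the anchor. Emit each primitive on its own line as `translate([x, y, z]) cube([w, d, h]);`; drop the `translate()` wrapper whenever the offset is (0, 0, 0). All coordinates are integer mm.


translate([133, 354, 0]) cube([4689, 239, 2550]);


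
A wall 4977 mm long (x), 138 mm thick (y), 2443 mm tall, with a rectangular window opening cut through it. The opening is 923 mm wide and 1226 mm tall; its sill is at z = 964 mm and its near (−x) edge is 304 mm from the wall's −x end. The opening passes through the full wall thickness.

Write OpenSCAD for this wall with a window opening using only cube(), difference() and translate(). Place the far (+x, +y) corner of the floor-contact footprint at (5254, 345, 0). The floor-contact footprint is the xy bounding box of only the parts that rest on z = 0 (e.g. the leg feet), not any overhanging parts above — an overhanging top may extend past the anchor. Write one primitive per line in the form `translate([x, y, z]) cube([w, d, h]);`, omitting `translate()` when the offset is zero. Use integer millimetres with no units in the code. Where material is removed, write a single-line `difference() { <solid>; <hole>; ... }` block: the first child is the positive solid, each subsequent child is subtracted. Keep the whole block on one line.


difference() { translate([277, 207, 0]) cube([4977, 138, 2443]); translate([581, 207, 964]) cube([923, 138, 1226]); }


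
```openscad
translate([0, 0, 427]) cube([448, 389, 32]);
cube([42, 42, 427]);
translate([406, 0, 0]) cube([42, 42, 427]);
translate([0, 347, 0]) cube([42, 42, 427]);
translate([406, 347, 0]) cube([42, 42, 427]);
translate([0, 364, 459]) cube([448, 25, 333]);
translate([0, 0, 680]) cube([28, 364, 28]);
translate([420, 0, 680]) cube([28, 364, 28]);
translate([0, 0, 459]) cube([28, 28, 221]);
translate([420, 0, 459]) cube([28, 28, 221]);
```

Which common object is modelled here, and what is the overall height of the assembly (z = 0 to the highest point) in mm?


A chair. The overall height is 792 mm.

A slab on four corner posts with a tall panel at the back — a chair. The seat slab sits at z = 427 with thickness 32, and the 333 mm backrest starts at the seat top, so the overall height is 427 + 32 + 333 = 792 mm.


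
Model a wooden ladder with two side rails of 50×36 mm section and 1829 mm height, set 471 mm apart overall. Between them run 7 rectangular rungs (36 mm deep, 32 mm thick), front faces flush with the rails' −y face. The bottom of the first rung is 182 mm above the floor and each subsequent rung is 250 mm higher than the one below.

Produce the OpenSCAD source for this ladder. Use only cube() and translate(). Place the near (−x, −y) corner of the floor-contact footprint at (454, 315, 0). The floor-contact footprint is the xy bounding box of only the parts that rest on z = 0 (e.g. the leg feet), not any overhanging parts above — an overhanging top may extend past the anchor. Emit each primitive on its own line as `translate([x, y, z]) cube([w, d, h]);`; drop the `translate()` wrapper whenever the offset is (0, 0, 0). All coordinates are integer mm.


translate([454, 315, 0]) cube([50, 36, 1829]);
translate([875, 315, 0]) cube([50, 36, 1829]);
translate([504, 315, 182]) cube([371, 36, 32]);
translate([504, 315, 432]) cube([371, 36, 32]);
translate([504, 315, 682]) cube([371, 36, 32]);
translate([504, 315, 932]) cube([371, 36, 32]);
translate([504, 315, 1182]) cube([371, 36, 32]);
translate([504, 315, 1432]) cube([371, 36, 32]);
translate([504, 315, 1682]) cube([371, 36, 32]);


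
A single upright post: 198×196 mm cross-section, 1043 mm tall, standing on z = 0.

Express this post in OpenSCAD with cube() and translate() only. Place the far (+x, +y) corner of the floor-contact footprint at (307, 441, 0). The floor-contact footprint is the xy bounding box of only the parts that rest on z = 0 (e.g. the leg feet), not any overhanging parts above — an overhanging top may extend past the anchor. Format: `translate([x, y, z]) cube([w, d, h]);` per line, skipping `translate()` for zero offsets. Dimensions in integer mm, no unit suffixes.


translate([109, 245, 0]) cube([198, 196, 1043]);


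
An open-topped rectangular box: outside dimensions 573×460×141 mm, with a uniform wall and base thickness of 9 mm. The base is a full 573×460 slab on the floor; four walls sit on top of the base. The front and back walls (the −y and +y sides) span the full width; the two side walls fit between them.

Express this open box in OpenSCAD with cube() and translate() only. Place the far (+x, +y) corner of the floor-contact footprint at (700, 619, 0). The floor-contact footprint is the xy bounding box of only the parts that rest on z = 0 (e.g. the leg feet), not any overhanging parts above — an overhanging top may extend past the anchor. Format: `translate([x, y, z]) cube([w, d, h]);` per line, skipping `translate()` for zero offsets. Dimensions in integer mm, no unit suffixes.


translate([127, 159, 0]) cube([573, 460, 9]);
translate([127, 159, 9]) cube([573, 9, 132]);
translate([127, 610, 9]) cube([573, 9, 132]);
translate([127, 168, 9]) cube([9, 442, 132]);
translate([691, 168, 9]) cube([9, 442, 132]);


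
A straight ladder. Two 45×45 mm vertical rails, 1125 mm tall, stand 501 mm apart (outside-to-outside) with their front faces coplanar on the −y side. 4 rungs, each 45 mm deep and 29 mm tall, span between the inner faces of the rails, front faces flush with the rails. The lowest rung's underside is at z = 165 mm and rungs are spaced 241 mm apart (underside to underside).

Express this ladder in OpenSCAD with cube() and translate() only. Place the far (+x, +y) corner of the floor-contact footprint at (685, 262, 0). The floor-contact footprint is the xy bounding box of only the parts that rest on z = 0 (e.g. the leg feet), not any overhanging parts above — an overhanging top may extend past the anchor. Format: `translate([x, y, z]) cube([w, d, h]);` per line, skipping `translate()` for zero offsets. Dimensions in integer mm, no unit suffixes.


translate([184, 217, 0]) cube([45, 45, 1125]);
translate([640, 217, 0]) cube([45, 45, 1125]);
translate([229, 217, 165]) cube([411, 45, 29]);
translate([229, 217, 406]) cube([411, 45, 29]);
translate([229, 217, 647]) cube([411, 45, 29]);
translate([229, 217, 888]) cube([411, 45, 29]);


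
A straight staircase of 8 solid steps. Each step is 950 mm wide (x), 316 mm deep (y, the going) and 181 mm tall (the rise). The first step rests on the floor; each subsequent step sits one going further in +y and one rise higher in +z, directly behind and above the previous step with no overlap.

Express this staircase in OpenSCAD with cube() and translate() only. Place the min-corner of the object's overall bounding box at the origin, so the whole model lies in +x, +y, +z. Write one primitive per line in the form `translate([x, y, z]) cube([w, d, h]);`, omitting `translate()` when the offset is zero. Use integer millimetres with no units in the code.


cube([950, 316, 181]);
translate([0, 316, 181]) cube([950, 316, 181]);
translate([0, 632, 362]) cube([950, 316, 181]);
translate([0, 948, 543]) cube([950, 316, 181]);
translate([0, 1264, 724]) cube([950, 316, 181]);
translate([0, 1580, 905]) cube([950, 316, 181]);
translate([0, 1896, 1086]) cube([950, 316, 181]);
translate([0, 2212, 1267]) cube([950, 316, 181]);


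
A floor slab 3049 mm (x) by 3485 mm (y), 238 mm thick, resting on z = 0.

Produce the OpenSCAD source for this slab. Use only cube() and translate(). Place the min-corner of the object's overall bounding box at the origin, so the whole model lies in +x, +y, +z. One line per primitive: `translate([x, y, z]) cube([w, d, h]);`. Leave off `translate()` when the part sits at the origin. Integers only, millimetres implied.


cube([3049, 3485, 238]);


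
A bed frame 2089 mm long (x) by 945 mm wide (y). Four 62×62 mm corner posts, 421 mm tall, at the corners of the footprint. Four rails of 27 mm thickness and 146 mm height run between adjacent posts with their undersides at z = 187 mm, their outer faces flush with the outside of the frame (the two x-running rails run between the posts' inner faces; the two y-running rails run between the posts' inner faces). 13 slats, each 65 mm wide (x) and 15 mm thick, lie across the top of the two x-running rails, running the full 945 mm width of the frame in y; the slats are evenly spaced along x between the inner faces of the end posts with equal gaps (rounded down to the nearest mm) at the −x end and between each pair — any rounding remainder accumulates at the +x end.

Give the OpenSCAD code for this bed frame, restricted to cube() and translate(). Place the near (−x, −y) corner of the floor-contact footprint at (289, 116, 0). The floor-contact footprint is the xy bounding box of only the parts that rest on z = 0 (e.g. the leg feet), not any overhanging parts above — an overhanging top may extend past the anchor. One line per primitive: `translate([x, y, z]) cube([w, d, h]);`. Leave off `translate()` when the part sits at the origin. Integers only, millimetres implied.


translate([289, 116, 0]) cube([62, 62, 421]);
translate([289, 999, 0]) cube([62, 62, 421]);
translate([2316, 116, 0]) cube([62, 62, 421]);
translate([2316, 999, 0]) cube([62, 62, 421]);
translate([351, 116, 187]) cube([1965, 27, 146]);
translate([351, 1034, 187]) cube([1965, 27, 146]);
translate([289, 178, 187]) cube([27, 821, 146]);
translate([2351, 178, 187]) cube([27, 821, 146]);
translate([431, 116, 333]) cube([65, 945, 15]);
translate([576, 116, 333]) cube([65, 945, 15]);
translate([721, 116, 333]) cube([65, 945, 15]);
translate([866, 116, 333]) cube([65, 945, 15]);
translate([1011, 116, 333]) cube([65, 945, 15]);
translate([1156, 116, 333]) cube([65, 945, 15]);
translate([1301, 116, 333]) cube([65, 945, 15]);
translate([1446, 116, 333]) cube([65, 945, 15]);
translate([1591, 116, 333]) cube([65, 945, 15]);
translate([1736, 116, 333]) cube([65, 945, 15]);
translate([1881, 116, 333]) cube([65, 945, 15]);
translate([2026, 116, 333]) cube([65, 945, 15]);
translate([2171, 116, 333]) cube([65, 945, 15]);


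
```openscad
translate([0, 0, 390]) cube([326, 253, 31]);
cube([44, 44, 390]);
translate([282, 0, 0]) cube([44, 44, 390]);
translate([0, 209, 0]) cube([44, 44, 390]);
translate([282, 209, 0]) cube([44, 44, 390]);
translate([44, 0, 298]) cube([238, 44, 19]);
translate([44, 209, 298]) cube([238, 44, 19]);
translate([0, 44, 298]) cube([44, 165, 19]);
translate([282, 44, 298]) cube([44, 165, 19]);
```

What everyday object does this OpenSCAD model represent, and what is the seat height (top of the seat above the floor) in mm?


A stool. The seat height is 421 mm.

A 326×253×31 slab at z = 390 on four corner posts — a stool. The seat top is 390 + 31 = 421 mm.


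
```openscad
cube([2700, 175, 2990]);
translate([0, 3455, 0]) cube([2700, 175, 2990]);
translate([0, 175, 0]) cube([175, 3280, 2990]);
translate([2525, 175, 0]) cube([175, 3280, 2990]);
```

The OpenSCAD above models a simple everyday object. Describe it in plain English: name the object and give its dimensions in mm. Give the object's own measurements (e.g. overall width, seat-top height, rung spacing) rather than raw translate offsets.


The wall frame of a small rectangular building: four walls, each 2990 mm tall and 175 mm thick, enclosing a footprint 2700 mm (x) by 3630 mm (y) outside-to-outside, with no floor or roof. The front and back walls (the −y and +y sides) span the full width; the two side walls fit between them.


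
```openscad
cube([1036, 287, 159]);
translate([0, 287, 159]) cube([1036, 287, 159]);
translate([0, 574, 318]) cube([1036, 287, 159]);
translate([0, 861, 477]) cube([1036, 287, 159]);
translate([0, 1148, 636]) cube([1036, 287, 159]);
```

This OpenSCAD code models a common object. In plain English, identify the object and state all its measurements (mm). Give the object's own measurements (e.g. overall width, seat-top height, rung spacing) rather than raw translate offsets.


A straight staircase of 5 solid steps. Each step is 1036 mm wide (x), 287 mm deep (y, the going) and 159 mm tall (the rise). The first step rests on the floor; each subsequent step sits one going further in +y and one rise higher in +z, directly behind and above the previous step with no overlap.


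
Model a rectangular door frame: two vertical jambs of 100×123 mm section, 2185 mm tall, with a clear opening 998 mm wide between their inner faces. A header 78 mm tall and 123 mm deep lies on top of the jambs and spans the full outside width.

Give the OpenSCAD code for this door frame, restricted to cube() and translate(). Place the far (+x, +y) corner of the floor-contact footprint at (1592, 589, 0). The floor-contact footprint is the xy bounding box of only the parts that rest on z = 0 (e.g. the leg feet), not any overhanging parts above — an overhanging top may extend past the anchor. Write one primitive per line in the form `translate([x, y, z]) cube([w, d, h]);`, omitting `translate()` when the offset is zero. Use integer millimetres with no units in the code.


translate([394, 466, 0]) cube([100, 123, 2185]);
translate([1492, 466, 0]) cube([100, 123, 2185]);
translate([394, 466, 2185]) cube([1198, 123, 78]);


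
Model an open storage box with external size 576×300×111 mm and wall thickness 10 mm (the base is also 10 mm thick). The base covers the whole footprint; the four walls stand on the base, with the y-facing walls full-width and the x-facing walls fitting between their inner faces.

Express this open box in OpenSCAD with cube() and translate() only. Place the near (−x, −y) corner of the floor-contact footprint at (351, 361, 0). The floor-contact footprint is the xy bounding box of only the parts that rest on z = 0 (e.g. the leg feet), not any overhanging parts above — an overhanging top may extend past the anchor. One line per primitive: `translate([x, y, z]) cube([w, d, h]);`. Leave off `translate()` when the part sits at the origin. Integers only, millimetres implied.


translate([351, 361, 0]) cube([576, 300, 10]);
translate([351, 361, 10]) cube([576, 10, 101]);
translate([351, 651, 10]) cube([576, 10, 101]);
translate([351, 371, 10]) cube([10, 280, 101]);
translate([917, 371, 10]) cube([10, 280, 101]);


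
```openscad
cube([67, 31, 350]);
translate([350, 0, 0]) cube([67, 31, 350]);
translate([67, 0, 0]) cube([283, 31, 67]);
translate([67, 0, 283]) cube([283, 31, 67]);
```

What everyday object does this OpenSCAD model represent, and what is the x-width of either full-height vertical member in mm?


A picture frame. The border width is 67 mm.

Four thin pieces enclosing a rectangular opening — a picture frame. The two full-height stiles are 350 mm tall; the top rail sits at z = 283 and is 67 mm tall, so the border above the opening is 350 − 283 = 67 mm, matching the stile x-width.


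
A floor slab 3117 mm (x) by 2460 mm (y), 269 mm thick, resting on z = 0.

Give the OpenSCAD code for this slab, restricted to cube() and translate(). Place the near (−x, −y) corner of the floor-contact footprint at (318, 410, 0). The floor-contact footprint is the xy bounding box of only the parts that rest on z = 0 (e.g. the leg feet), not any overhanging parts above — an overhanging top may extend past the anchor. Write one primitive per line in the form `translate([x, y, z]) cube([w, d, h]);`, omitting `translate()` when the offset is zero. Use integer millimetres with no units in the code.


translate([318, 410, 0]) cube([3117, 2460, 269]);


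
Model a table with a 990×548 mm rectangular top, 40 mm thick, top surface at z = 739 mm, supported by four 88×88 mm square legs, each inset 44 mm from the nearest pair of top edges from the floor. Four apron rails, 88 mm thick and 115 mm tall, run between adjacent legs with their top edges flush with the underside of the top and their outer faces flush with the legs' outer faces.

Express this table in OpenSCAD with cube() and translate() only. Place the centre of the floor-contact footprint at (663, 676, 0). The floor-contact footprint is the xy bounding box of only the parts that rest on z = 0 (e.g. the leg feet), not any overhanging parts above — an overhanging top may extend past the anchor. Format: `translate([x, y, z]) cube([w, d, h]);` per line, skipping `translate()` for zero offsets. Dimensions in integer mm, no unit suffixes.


translate([168, 402, 699]) cube([990, 548, 40]);
translate([212, 446, 0]) cube([88, 88, 699]);
translate([1026, 446, 0]) cube([88, 88, 699]);
translate([212, 818, 0]) cube([88, 88, 699]);
translate([1026, 818, 0]) cube([88, 88, 699]);
translate([300, 446, 584]) cube([726, 88, 115]);
translate([300, 818, 584]) cube([726, 88, 115]);
translate([212, 534, 584]) cube([88, 284, 115]);
translate([1026, 534, 584]) cube([88, 284, 115]);


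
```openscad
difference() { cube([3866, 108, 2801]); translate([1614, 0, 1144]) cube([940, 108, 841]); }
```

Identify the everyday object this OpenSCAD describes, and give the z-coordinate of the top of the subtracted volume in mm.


A wall with a window opening. The window head height is 1985 mm.

A wall with a rectangular opening subtracted — a window. Sill at z = 1144, opening 841 mm tall, so the head is at 1144 + 841 = 1985 mm.


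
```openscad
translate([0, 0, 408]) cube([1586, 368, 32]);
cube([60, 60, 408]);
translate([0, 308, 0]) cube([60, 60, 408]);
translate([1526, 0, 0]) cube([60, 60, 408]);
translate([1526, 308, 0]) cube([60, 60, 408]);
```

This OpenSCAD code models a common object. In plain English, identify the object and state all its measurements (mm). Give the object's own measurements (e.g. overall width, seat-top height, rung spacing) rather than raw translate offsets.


A bench: a 1586×368 mm seat slab, 32 mm thick, top at z = 440 mm, on four 60×60 mm square legs flush with the seat corners and standing on z = 0.


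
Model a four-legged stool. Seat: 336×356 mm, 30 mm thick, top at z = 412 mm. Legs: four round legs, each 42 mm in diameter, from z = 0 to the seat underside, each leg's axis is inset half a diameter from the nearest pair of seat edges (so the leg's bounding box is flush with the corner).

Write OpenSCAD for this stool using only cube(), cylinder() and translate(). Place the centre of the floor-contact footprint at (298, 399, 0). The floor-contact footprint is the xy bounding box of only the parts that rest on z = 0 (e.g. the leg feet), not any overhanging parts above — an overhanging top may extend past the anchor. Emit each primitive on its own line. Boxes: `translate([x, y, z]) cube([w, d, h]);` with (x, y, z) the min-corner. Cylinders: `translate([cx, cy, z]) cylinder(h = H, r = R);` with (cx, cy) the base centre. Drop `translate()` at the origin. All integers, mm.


translate([130, 221, 382]) cube([336, 356, 30]);
translate([151, 242, 0]) cylinder(h = 382, r = 21);
translate([445, 242, 0]) cylinder(h = 382, r = 21);
translate([151, 556, 0]) cylinder(h = 382, r = 21);
translate([445, 556, 0]) cylinder(h = 382, r = 21);


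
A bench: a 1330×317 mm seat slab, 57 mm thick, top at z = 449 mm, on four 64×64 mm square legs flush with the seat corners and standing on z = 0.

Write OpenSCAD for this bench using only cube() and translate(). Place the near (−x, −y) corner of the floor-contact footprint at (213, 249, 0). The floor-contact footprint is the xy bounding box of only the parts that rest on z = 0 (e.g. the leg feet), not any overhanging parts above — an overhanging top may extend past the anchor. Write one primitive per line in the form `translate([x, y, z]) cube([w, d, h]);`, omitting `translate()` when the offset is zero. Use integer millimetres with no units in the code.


translate([213, 249, 392]) cube([1330, 317, 57]);
translate([213, 249, 0]) cube([64, 64, 392]);
translate([213, 502, 0]) cube([64, 64, 392]);
translate([1479, 249, 0]) cube([64, 64, 392]);
translate([1479, 502, 0]) cube([64, 64, 392]);


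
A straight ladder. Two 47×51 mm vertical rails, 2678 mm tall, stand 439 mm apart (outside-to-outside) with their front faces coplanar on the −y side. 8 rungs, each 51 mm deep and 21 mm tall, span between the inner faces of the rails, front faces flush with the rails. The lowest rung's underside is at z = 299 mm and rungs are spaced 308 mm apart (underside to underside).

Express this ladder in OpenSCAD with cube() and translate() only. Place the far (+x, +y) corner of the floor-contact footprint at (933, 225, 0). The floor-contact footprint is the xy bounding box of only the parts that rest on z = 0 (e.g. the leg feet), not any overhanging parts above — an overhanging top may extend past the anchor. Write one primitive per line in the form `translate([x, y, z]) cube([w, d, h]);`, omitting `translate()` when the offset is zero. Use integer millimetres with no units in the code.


translate([494, 174, 0]) cube([47, 51, 2678]);
translate([886, 174, 0]) cube([47, 51, 2678]);
translate([541, 174, 299]) cube([345, 51, 21]);
translate([541, 174, 607]) cube([345, 51, 21]);
translate([541, 174, 915]) cube([345, 51, 21]);
translate([541, 174, 1223]) cube([345, 51, 21]);
translate([541, 174, 1531]) cube([345, 51, 21]);
translate([541, 174, 1839]) cube([345, 51, 21]);
translate([541, 174, 2147]) cube([345, 51, 21]);
translate([541, 174, 2455]) cube([345, 51, 21]);


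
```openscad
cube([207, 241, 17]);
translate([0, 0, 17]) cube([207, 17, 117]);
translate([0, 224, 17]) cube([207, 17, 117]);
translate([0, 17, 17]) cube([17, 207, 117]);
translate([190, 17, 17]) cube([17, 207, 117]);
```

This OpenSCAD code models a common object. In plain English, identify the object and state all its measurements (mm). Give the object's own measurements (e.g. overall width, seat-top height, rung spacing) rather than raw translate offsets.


An open-topped rectangular box: outside dimensions 207×241×134 mm, with a uniform wall and base thickness of 17 mm. The base is a full 207×241 slab on the floor; four walls sit on top of the base. The front and back walls (the −y and +y sides) span the full width; the two side walls fit between them.


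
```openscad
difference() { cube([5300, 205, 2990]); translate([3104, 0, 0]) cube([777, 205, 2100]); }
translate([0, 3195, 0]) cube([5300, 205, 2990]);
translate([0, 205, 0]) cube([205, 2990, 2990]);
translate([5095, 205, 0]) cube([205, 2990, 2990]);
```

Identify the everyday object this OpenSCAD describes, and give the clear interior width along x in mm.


A single room. The interior width is 4890 mm.

Four walls enclosing a rectangle with a door in the front wall — a room. Outside width 5300 minus two 205 mm walls gives 4890 mm.


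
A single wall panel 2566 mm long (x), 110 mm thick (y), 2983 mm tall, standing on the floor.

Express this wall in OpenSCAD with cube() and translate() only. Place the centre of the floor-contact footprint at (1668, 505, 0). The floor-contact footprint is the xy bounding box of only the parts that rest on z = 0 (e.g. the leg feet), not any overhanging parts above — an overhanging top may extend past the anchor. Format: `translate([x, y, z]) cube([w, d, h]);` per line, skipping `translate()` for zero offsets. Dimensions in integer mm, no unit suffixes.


translate([385, 450, 0]) cube([2566, 110, 2983]);


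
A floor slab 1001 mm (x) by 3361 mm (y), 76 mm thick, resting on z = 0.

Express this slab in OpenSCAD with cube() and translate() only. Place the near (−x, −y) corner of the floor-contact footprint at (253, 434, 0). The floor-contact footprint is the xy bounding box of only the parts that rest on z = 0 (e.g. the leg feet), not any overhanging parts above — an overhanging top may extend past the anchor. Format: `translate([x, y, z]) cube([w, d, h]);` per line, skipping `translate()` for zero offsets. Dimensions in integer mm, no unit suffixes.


translate([253, 434, 0]) cube([1001, 3361, 76]);


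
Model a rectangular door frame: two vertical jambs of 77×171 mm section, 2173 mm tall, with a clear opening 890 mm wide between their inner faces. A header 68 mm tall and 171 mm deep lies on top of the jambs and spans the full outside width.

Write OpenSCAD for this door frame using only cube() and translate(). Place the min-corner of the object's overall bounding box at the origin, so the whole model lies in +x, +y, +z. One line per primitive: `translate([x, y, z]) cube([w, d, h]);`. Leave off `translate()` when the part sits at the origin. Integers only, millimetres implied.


cube([77, 171, 2173]);
translate([967, 0, 0]) cube([77, 171, 2173]);
translate([0, 0, 2173]) cube([1044, 171, 68]);


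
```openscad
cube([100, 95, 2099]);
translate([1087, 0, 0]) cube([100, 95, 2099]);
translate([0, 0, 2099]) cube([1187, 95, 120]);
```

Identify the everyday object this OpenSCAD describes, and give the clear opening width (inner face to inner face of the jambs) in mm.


A door frame. The clear opening width is 987 mm.

Two 2099 mm tall posts with a header on top — a door frame. The left jamb is 100 mm wide at x = 0; the right jamb starts at x = 1087. The clear opening is 1087 − 100 = 987 mm.


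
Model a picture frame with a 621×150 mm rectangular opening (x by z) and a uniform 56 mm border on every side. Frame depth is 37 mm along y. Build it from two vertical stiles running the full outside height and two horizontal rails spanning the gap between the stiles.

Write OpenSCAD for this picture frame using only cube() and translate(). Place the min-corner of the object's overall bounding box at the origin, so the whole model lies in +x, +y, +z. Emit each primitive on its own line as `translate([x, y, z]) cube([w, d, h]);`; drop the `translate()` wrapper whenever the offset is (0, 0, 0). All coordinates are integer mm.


cube([56, 37, 262]);
translate([677, 0, 0]) cube([56, 37, 262]);
translate([56, 0, 0]) cube([621, 37, 56]);
translate([56, 0, 206]) cube([621, 37, 56]);


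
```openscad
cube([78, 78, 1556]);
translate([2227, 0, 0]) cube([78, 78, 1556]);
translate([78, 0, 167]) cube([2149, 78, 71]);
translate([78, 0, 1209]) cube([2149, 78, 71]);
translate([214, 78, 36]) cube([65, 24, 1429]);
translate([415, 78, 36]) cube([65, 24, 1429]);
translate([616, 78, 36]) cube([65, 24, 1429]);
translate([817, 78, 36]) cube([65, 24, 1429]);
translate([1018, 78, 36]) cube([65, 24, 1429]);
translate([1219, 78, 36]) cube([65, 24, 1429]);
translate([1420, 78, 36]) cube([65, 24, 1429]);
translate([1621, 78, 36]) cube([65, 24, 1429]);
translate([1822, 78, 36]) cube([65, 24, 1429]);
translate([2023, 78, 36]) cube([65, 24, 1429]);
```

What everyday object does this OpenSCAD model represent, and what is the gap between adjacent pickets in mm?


A fence section. The picket gap is 136 mm.

Two posts, two rails, 10 pickets — a fence section. Span 2149 mm holds 10 pickets of 65 mm with 11 equal gaps: ⌊(2149 − 10·65) / 11⌋ = 136 mm.


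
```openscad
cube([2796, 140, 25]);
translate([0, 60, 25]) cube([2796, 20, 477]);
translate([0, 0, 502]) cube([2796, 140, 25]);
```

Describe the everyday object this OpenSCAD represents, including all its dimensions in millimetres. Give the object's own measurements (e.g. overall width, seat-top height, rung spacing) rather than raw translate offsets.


An I-beam lying along x, 2796 mm long. Overall section height 527 mm. Two flanges 140 mm wide (y) and 25 mm thick, one on the floor and one at the top; a web 20 mm thick runs between them, centred on the flange width.


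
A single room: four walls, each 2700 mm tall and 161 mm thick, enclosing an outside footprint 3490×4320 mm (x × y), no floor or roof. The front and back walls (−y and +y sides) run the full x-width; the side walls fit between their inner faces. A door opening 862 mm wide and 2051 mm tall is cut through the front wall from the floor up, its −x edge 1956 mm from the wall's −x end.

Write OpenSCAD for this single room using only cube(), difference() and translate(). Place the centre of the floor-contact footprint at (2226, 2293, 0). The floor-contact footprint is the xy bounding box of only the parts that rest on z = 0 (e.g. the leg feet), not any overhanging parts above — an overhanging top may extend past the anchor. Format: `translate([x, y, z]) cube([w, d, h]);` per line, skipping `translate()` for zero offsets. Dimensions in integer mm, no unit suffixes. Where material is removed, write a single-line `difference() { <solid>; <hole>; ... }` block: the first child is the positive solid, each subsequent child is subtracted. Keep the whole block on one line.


difference() { translate([481, 133, 0]) cube([3490, 161, 2700]); translate([2437, 133, 0]) cube([862, 161, 2051]); }
translate([481, 4292, 0]) cube([3490, 161, 2700]);
translate([481, 294, 0]) cube([161, 3998, 2700]);
translate([3810, 294, 0]) cube([161, 3998, 2700]);


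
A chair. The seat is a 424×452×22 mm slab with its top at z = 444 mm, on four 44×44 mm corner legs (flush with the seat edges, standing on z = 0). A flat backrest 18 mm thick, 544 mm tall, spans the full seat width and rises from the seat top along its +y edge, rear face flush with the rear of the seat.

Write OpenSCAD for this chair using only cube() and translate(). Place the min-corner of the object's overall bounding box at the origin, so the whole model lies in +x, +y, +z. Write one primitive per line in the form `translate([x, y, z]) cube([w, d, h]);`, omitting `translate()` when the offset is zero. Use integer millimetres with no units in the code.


translate([0, 0, 422]) cube([424, 452, 22]);
cube([44, 44, 422]);
translate([380, 0, 0]) cube([44, 44, 422]);
translate([0, 408, 0]) cube([44, 44, 422]);
translate([380, 408, 0]) cube([44, 44, 422]);
translate([0, 434, 444]) cube([424, 18, 544]);


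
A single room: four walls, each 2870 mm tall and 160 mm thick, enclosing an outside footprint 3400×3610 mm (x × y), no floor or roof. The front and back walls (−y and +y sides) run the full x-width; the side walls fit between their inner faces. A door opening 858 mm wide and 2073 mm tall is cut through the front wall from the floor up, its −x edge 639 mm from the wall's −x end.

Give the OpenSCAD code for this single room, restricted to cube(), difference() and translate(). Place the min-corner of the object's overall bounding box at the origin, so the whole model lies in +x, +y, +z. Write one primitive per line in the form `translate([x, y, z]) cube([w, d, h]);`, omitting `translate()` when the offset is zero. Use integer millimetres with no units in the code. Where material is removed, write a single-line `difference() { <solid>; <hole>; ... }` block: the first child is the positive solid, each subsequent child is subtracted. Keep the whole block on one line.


difference() { cube([3400, 160, 2870]); translate([639, 0, 0]) cube([858, 160, 2073]); }
translate([0, 3450, 0]) cube([3400, 160, 2870]);
translate([0, 160, 0]) cube([160, 3290, 2870]);
translate([3240, 160, 0]) cube([160, 3290, 2870]);
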